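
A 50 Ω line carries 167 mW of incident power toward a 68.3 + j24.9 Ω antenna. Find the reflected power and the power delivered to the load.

|Γ| = |(18.3 + j24.9)/(118.3 + j24.9)| = 0.256
|Γ|² = 0.0653
P_refl = |Γ|²·P_inc = 10.9 mW, P_del = (1 − |Γ|²)·P_inc = 156 mW

P_reflected ≈ 10.9 mW; P_delivered ≈ 156 mW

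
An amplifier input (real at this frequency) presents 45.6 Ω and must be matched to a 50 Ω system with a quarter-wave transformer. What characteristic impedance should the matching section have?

Z_qwt ≈ 47.7 Ω

Z_qwt = √(Z_0·R_L) = √(50 × 45.6) = √2280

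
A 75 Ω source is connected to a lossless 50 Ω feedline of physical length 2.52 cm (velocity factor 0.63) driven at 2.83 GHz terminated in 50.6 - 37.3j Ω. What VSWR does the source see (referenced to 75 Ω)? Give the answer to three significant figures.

VSWR ≈ 1.45

λ = v/f = 0.63·c / 2.83 GHz = 0.0668 m
βl = 2π·l/λ = 2π × 0.377 = 136°
tan(βl) = -0.971
Z_in = Z_0·(Z_L + jZ_0·tanβl)/(Z_0 + jZ_L·tanβl) = 94.4 + j25 Ω
Γ_s = (Z_in − Z_s)/(Z_in + Z_s) = (19.4 + j25)/(169 + j25), |Γ_s| = 0.185
VSWR = (1 + |Γ_s|)/(1 − |Γ_s|)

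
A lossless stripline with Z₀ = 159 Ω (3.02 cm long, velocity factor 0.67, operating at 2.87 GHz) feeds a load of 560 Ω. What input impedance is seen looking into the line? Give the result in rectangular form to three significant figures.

λ = v/f = 0.67·c / 2.87 GHz = 0.07 m
βl = 2π·l/λ = 2π × 0.431 = 155°
tan(βl) = tan(155°) = -0.461
Z_in = Z_0·(Z_L + jZ_0·tanβl)/(Z_0 + jZ_L·tanβl)
     = 159·(560 − j73.3)/(159 − j258)

Z_in ≈ 187 + j230 Ω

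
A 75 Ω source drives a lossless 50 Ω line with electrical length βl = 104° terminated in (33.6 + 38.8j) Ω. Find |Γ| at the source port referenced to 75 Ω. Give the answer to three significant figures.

tan(βl) = -4.01
Z_in = Z_0·(Z_L + jZ_0·tanβl)/(Z_0 + jZ_L·tanβl) = 23.7 − j23.8 Ω
Γ_s = (Z_in − Z_s)/(Z_in + Z_s) = (-51.3 − j23.8)/(98.7 − j23.8), |Γ_s| = 0.556

|Γ| ≈ 0.556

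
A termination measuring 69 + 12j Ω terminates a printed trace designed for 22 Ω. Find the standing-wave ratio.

VSWR ≈ 3.24

Γ = (Z_L − Z_0)/(Z_L + Z_0) = (47 + j12)/(91 + j12)
|Γ| = 48.5/91.8 = 0.528
VSWR = (1 + |Γ|)/(1 − |Γ|) = 1.53/0.472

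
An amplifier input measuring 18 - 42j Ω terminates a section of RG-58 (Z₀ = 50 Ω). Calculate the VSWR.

VSWR ≈ 4.89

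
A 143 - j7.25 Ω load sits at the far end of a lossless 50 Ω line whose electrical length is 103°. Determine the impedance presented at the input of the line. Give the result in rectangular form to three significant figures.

tan(βl) = tan(103°) = -4.33
Z_in = Z_0·(Z_L + jZ_0·tanβl)/(Z_0 + jZ_L·tanβl)
     = 50·(143 − j224)/(18.6 − j619)

Z_in ≈ 18.4 + j11 Ω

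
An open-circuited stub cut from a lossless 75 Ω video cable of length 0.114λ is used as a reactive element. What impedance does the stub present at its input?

βl = 2π × 0.114 = 41°
tan(βl) = 0.871
For an open-circuited stub, Z_in = −jZ_0·cot(βl) = −jZ_0/tan(βl)

Z_in ≈ −j86.2 Ω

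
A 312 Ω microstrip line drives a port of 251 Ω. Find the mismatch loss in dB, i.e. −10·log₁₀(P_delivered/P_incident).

Γ = (251 − 312)/(251 + 312) = -0.108
|Γ|² = 0.0117, so P_del/P_inc = 1 − |Γ|² = 0.988
ML = −10·log₁₀(1 − |Γ|²)

mismatch loss ≈ 0.0513 dB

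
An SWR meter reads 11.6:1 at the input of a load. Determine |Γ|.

|Γ| ≈ 0.841

|Γ| = (S − 1)/(S + 1) = (11.6 − 1)/(11.6 + 1) = 10.6/12.6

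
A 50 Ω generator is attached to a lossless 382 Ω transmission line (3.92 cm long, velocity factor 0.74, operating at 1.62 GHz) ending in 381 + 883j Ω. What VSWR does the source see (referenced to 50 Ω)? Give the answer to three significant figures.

VSWR ≈ 2.5

λ = v/f = 0.74·c / 1.62 GHz = 0.137 m
βl = 2π·l/λ = 2π × 0.286 = 103°
tan(βl) = -4.34
Z_in = Z_0·(Z_L + jZ_0·tanβl)/(Z_0 + jZ_L·tanβl) = 53.8 − j49.1 Ω
Γ_s = (Z_in − Z_s)/(Z_in + Z_s) = (3.81 − j49.1)/(104 − j49.1), |Γ_s| = 0.429
VSWR = (1 + |Γ_s|)/(1 − |Γ_s|)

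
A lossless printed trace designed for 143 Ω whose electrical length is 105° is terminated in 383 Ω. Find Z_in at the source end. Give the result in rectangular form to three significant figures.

Z_in ≈ 56.7 + j32.6 Ω

tan(βl) = tan(105°) = -3.73
Z_in = Z_0·(Z_L + jZ_0·tanβl)/(Z_0 + jZ_L·tanβl)
     = 143·(383 − j534)/(143 − j1430)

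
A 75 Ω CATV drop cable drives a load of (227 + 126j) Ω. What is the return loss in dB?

RL ≈ 4.39 dB

Γ = (152 + j126)/(302 + j126), |Γ| = 0.603
RL = −20·log₁₀|Γ| = −20·log₁₀(0.603)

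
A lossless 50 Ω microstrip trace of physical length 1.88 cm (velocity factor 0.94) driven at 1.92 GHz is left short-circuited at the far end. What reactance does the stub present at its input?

λ = v/f = 0.94·c / 1.92 GHz = 0.147 m
βl = 2π·l/λ = 2π × 0.128 = 46.1°
tan(βl) = 1.04
For a short-circuited stub, Z_in = jZ_0·tan(βl)

X_in ≈ 51.9 Ω (inductive)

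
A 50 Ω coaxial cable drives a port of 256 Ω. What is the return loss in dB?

RL ≈ 3.44 dB

Γ = (256 − 50)/(256 + 50) = 0.673
RL = −20·log₁₀|Γ| = −20·log₁₀(0.673)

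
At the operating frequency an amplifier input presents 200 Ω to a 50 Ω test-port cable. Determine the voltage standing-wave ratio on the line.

VSWR ≈ 4

Γ = (200 − 50)/(200 + 50) = 0.6
VSWR = (1 + 0.6)/(1 − 0.6)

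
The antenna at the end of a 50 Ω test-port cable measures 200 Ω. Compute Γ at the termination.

Γ = (Z_L − Z_0)/(Z_L + Z_0) = (200 − 50)/(200 + 50) = 150/250

Γ = 0.6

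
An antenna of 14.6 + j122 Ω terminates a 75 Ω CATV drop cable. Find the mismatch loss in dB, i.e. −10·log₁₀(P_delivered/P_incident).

Γ = (-60.4 + j122)/(89.6 + j122), |Γ| = 0.899
|Γ|² = 0.809, so P_del/P_inc = 1 − |Γ|² = 0.191
ML = −10·log₁₀(1 − |Γ|²)

mismatch loss ≈ 7.19 dB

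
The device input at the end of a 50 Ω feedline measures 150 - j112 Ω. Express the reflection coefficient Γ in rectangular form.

Γ = (Z_L − Z_0)/(Z_L + Z_0) = (100 − j112)/(200 − j112)

Γ ≈ 0.619 − j0.213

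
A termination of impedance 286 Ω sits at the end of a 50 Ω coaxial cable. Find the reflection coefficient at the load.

Γ = 0.702

Γ = (Z_L − Z_0)/(Z_L + Z_0) = (286 − 50)/(286 + 50) = 236/336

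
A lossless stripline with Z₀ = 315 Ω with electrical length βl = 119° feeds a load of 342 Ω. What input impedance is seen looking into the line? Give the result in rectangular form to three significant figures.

tan(βl) = tan(119°) = -1.8
Z_in = Z_0·(Z_L + jZ_0·tanβl)/(Z_0 + jZ_L·tanβl)
     = 315·(342 − j568)/(315 − j617)

Z_in ≈ 301 + j21 Ω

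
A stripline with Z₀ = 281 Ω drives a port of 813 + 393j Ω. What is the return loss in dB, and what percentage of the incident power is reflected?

Γ = (532 + j393)/(1094 + j393), |Γ| = 0.569
RL = −20·log₁₀(0.569) = 4.9 dB
P_refl/P_inc = |Γ|² = 0.324

RL ≈ 4.9 dB; 32.4% of incident power reflected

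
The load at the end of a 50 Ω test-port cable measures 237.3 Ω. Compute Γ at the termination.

Γ = (Z_L − Z_0)/(Z_L + Z_0) = (237.3 − 50)/(237.3 + 50) = 187.3/287.3

Γ = 0.652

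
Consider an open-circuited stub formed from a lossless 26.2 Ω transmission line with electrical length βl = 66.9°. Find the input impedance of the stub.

tan(βl) = 2.34
For an open-circuited stub, Z_in = −jZ_0·cot(βl) = −jZ_0/tan(βl)

Z_in ≈ −j11.2 Ω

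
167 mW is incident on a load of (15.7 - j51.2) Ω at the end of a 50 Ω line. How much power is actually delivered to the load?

P_delivered ≈ 75.6 mW

|Γ| = |(-34.3 − j51.2)/(65.7 − j51.2)| = 0.74
|Γ|² = 0.547
P_refl = |Γ|²·P_inc = 91.4 mW, P_del = (1 − |Γ|²)·P_inc = 75.6 mW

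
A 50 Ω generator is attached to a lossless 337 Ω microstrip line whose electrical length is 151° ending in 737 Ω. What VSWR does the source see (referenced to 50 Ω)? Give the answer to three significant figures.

VSWR ≈ 12

tan(βl) = -0.554
Z_in = Z_0·(Z_L + jZ_0·tanβl)/(Z_0 + jZ_L·tanβl) = 390 + j286 Ω
Γ_s = (Z_in − Z_s)/(Z_in + Z_s) = (340 + j286)/(440 + j286), |Γ_s| = 0.847
VSWR = (1 + |Γ_s|)/(1 − |Γ_s|)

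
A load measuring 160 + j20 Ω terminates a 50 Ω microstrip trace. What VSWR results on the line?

Γ = (Z_L − Z_0)/(Z_L + Z_0) = (110 + j20)/(210 + j20)
|Γ| = 112/211 = 0.53
VSWR = (1 + |Γ|)/(1 − |Γ|) = 1.53/0.47

VSWR ≈ 3.26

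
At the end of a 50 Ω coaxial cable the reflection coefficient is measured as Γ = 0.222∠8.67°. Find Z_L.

Z_L ≈ 77.9 + j5.48 Ω

Z_L = Z_0·(1 + Γ)/(1 − Γ) = 50·(1.22 + j0.0335)/(0.781 − j0.0335)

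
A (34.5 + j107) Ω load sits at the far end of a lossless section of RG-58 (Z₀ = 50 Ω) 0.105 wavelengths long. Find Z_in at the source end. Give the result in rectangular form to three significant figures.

βl = 2π × 0.105 = 37.8°
tan(βl) = tan(37.8°) = 0.776
Z_in = Z_0·(Z_L + jZ_0·tanβl)/(Z_0 + jZ_L·tanβl)
     = 50·(34.5 + j146)/(-33 + j26.8)

Z_in ≈ 76.5 − j159 Ω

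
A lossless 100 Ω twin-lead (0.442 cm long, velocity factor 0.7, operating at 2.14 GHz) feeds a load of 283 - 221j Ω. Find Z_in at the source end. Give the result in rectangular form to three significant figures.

Z_in ≈ 90.9 − j162 Ω

λ = v/f = 0.7·c / 2.14 GHz = 0.0981 m
βl = 2π·l/λ = 2π × 0.045 = 16.2°
tan(βl) = tan(16.2°) = 0.291
Z_in = Z_0·(Z_L + jZ_0·tanβl)/(Z_0 + jZ_L·tanβl)
     = 100·(283 − j192)/(164 + j82.3)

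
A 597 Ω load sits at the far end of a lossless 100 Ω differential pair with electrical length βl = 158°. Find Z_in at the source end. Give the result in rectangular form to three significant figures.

tan(βl) = tan(158°) = -0.404
Z_in = Z_0·(Z_L + jZ_0·tanβl)/(Z_0 + jZ_L·tanβl)
     = 100·(597 − j40.4)/(100 − j241)

Z_in ≈ 102 + j205 Ω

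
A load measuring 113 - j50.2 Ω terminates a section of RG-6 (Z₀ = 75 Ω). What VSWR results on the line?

VSWR ≈ 1.96

Γ = (Z_L − Z_0)/(Z_L + Z_0) = (38 − j50.2)/(188 − j50.2)
|Γ| = 63/195 = 0.324
VSWR = (1 + |Γ|)/(1 − |Γ|) = 1.32/0.676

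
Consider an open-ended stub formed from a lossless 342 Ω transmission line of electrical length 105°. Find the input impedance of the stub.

Z_in ≈ +j91.6 Ω

tan(βl) = -3.73
For an open-ended stub, Z_in = −jZ_0·cot(βl) = −jZ_0/tan(βl)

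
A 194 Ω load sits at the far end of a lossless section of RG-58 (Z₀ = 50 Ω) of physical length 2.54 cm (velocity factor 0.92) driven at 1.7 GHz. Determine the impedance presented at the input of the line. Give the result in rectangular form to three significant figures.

λ = v/f = 0.92·c / 1.7 GHz = 0.162 m
βl = 2π·l/λ = 2π × 0.156 = 56.3°
tan(βl) = tan(56.3°) = 1.5
Z_in = Z_0·(Z_L + jZ_0·tanβl)/(Z_0 + jZ_L·tanβl)
     = 50·(194 + j75)/(50 + j291)

Z_in ≈ 18.1 − j30.2 Ω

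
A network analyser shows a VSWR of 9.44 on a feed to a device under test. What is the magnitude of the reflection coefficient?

|Γ| ≈ 0.808

|Γ| = (S − 1)/(S + 1) = (9.44 − 1)/(9.44 + 1) = 8.44/10.4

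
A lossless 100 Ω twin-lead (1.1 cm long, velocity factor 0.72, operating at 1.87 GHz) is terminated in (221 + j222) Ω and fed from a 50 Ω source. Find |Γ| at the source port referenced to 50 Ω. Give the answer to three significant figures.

|Γ| ≈ 0.789

λ = v/f = 0.72·c / 1.87 GHz = 0.116 m
βl = 2π·l/λ = 2π × 0.0952 = 34.3°
tan(βl) = 0.682
Z_in = Z_0·(Z_L + jZ_0·tanβl)/(Z_0 + jZ_L·tanβl) = 128 − j190 Ω
Γ_s = (Z_in − Z_s)/(Z_in + Z_s) = (77.8 − j190)/(178 − j190), |Γ_s| = 0.789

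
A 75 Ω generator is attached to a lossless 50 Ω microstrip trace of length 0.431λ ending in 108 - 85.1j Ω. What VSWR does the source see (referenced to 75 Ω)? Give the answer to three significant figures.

VSWR ≈ 2.59

βl = 2π × 0.431 = 155°
tan(βl) = -0.463
Z_in = Z_0·(Z_L + jZ_0·tanβl)/(Z_0 + jZ_L·tanβl) = 126 + j81.4 Ω
Γ_s = (Z_in − Z_s)/(Z_in + Z_s) = (50.5 + j81.4)/(201 + j81.4), |Γ_s| = 0.443
VSWR = (1 + |Γ_s|)/(1 − |Γ_s|)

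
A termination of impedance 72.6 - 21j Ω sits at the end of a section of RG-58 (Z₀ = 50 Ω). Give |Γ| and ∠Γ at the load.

Γ = (Z_L − Z_0)/(Z_L + Z_0) = (22.6 − j21)/(122.6 − j21)
|Γ| = 30.9/124 = 0.248

Γ ≈ 0.248 ∠ -33.2°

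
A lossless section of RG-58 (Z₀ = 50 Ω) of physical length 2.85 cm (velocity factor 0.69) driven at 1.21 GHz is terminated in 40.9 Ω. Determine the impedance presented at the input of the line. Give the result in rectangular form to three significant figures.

λ = v/f = 0.69·c / 1.21 GHz = 0.171 m
βl = 2π·l/λ = 2π × 0.167 = 60°
tan(βl) = tan(60°) = 1.73
Z_in = Z_0·(Z_L + jZ_0·tanβl)/(Z_0 + jZ_L·tanβl)
     = 50·(40.9 + j86.5)/(50 + j70.8)

Z_in ≈ 54.4 + j9.53 Ω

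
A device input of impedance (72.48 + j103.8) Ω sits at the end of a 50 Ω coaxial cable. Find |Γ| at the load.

Γ = (Z_L − Z_0)/(Z_L + Z_0) = (22.48 + j103.8)/(122.5 + j103.8)
|Γ| = 106/161

|Γ| ≈ 0.662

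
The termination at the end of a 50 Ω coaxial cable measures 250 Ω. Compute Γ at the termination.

Γ = (Z_L − Z_0)/(Z_L + Z_0) = (250 − 50)/(250 + 50) = 200/300

Γ = 0.667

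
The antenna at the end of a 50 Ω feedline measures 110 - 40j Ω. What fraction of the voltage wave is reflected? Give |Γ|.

Γ = (Z_L − Z_0)/(Z_L + Z_0) = (60 − j40)/(160 − j40)
|Γ| = 72.1/165

|Γ| ≈ 0.437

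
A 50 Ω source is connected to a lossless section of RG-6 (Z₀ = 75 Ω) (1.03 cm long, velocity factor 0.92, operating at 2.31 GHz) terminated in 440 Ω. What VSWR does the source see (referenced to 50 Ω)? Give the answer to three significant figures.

λ = v/f = 0.92·c / 2.31 GHz = 0.119 m
βl = 2π·l/λ = 2π × 0.0862 = 31°
tan(βl) = 0.602
Z_in = Z_0·(Z_L + jZ_0·tanβl)/(Z_0 + jZ_L·tanβl) = 44.5 − j112 Ω
Γ_s = (Z_in − Z_s)/(Z_in + Z_s) = (-5.48 − j112)/(94.5 − j112), |Γ_s| = 0.765
VSWR = (1 + |Γ_s|)/(1 − |Γ_s|)

VSWR ≈ 7.52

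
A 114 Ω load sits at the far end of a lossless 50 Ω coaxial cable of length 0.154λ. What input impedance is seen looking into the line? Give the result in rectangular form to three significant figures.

Z_in ≈ 29.6 − j25.5 Ω

βl = 2π × 0.154 = 55.4°
tan(βl) = tan(55.4°) = 1.45
Z_in = Z_0·(Z_L + jZ_0·tanβl)/(Z_0 + jZ_L·tanβl)
     = 50·(114 + j72.6)/(50 + j165)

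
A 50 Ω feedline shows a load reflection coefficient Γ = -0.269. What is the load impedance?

Z_L ≈ 28.8 Ω

Z_L = Z_0·(1 + Γ)/(1 − Γ) = 50·(0.731)/(1.27)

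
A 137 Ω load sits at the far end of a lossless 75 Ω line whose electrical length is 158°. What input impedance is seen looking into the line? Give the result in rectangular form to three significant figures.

Z_in ≈ 103 + j45.8 Ω

tan(βl) = tan(158°) = -0.404
Z_in = Z_0·(Z_L + jZ_0·tanβl)/(Z_0 + jZ_L·tanβl)
     = 75·(137 − j30.3)/(75 − j55.4)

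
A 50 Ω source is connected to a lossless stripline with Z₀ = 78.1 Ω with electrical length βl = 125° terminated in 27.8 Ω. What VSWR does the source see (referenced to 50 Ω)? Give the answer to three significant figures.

VSWR ≈ 3.59

tan(βl) = -1.43
Z_in = Z_0·(Z_L + jZ_0·tanβl)/(Z_0 + jZ_L·tanβl) = 67.1 − j77.4 Ω
Γ_s = (Z_in − Z_s)/(Z_in + Z_s) = (17.1 − j77.4)/(117 − j77.4), |Γ_s| = 0.565
VSWR = (1 + |Γ_s|)/(1 − |Γ_s|)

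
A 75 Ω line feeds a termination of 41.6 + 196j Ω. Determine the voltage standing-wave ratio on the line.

VSWR ≈ 14.6

Γ = (Z_L − Z_0)/(Z_L + Z_0) = (-33.4 + j196)/(116.6 + j196)
|Γ| = 199/228 = 0.872
VSWR = (1 + |Γ|)/(1 − |Γ|) = 1.87/0.128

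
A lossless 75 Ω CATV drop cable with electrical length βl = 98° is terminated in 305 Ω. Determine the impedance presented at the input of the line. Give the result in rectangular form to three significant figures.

tan(βl) = tan(98°) = -7.12
Z_in = Z_0·(Z_L + jZ_0·tanβl)/(Z_0 + jZ_L·tanβl)
     = 75·(305 − j534)/(75 − j2170)

Z_in ≈ 18.8 + j9.89 Ω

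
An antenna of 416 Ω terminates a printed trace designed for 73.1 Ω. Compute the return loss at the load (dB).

RL ≈ 3.08 dB

Γ = (416 − 73.1)/(416 + 73.1) = 0.701
RL = −20·log₁₀|Γ| = −20·log₁₀(0.701)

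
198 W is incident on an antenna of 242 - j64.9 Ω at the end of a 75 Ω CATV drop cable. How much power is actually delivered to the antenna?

P_delivered ≈ 137 W

|Γ| = |(167 − j64.9)/(317 − j64.9)| = 0.554
|Γ|² = 0.307
P_refl = |Γ|²·P_inc = 60.7 W, P_del = (1 − |Γ|²)·P_inc = 137 W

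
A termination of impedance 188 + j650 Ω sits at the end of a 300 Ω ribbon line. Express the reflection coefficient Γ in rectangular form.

Γ ≈ 0.557 + j0.59

Γ = (Z_L − Z_0)/(Z_L + Z_0) = (-112 + j650)/(488 + j650)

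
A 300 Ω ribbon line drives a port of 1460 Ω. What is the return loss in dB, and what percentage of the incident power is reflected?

RL ≈ 3.62 dB; 43.4% of incident power reflected

Γ = (1460 − 300)/(1460 + 300) = 0.659
RL = −20·log₁₀(0.659) = 3.62 dB
P_refl/P_inc = |Γ|² = 0.434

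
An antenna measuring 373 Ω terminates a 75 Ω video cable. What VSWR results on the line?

VSWR ≈ 4.97

For a purely resistive load, VSWR = R_L/Z_0 or Z_0/R_L (whichever > 1) = 373/75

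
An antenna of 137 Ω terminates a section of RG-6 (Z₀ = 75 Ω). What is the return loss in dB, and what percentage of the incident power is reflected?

Γ = (137 − 75)/(137 + 75) = 0.292
RL = −20·log₁₀(0.292) = 10.7 dB
P_refl/P_inc = |Γ|² = 0.0855

RL ≈ 10.7 dB; 8.55% of incident power reflected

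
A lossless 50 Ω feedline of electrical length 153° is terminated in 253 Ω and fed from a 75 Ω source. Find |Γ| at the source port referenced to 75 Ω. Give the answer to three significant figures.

tan(βl) = -0.51
Z_in = Z_0·(Z_L + jZ_0·tanβl)/(Z_0 + jZ_L·tanβl) = 41.7 + j82 Ω
Γ_s = (Z_in − Z_s)/(Z_in + Z_s) = (-33.3 + j82)/(117 + j82), |Γ_s| = 0.621

|Γ| ≈ 0.621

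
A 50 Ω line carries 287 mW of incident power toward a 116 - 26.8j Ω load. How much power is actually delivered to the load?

|Γ| = |(66 − j26.8)/(166 − j26.8)| = 0.424
|Γ|² = 0.179
P_refl = |Γ|²·P_inc = 51.5 mW, P_del = (1 − |Γ|²)·P_inc = 235 mW

P_delivered ≈ 235 mW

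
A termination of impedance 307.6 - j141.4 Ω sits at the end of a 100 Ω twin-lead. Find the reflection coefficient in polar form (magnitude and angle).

Γ ≈ 0.582 ∠ -15.1°

Γ = (Z_L − Z_0)/(Z_L + Z_0) = (207.6 − j141.4)/(407.6 − j141.4)
|Γ| = 251/431 = 0.582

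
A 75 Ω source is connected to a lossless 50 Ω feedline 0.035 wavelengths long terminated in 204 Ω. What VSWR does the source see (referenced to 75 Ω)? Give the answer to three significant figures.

VSWR ≈ 2.89

βl = 2π × 0.035 = 12.6°
tan(βl) = 0.224
Z_in = Z_0·(Z_L + jZ_0·tanβl)/(Z_0 + jZ_L·tanβl) = 117 − j95.5 Ω
Γ_s = (Z_in − Z_s)/(Z_in + Z_s) = (41.9 − j95.5)/(192 − j95.5), |Γ_s| = 0.486
VSWR = (1 + |Γ_s|)/(1 − |Γ_s|)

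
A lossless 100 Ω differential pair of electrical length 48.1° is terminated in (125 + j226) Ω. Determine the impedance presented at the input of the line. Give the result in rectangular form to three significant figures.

Z_in ≈ 66 − j162 Ω

tan(βl) = tan(48.1°) = 1.11
Z_in = Z_0·(Z_L + jZ_0·tanβl)/(Z_0 + jZ_L·tanβl)
     = 100·(125 + j337)/(-152 + j139)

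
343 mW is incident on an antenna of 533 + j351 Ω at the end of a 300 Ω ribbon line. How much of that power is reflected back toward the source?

|Γ| = |(233 + j351)/(833 + j351)| = 0.466
|Γ|² = 0.217
P_refl = |Γ|²·P_inc = 74.5 mW, P_del = (1 − |Γ|²)·P_inc = 268 mW

P_reflected ≈ 74.5 mW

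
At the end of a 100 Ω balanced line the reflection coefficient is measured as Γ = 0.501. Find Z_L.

Z_L = Z_0·(1 + Γ)/(1 − Γ) = 100·(1.5)/(0.499)

Z_L ≈ 301 Ω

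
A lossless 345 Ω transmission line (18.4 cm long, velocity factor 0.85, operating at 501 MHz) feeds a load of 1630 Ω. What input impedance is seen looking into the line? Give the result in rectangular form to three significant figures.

λ = v/f = 0.85·c / 501 MHz = 0.509 m
βl = 2π·l/λ = 2π × 0.362 = 130°
tan(βl) = tan(130°) = -1.19
Z_in = Z_0·(Z_L + jZ_0·tanβl)/(Z_0 + jZ_L·tanβl)
     = 345·(1630 − j409)/(345 − j1930)

Z_in ≈ 121 + j269 Ω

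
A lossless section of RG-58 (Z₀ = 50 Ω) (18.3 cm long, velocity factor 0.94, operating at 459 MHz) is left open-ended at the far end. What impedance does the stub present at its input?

λ = v/f = 0.94·c / 459 MHz = 0.614 m
βl = 2π·l/λ = 2π × 0.298 = 107°
tan(βl) = -3.22
For an open-ended stub, Z_in = −jZ_0·cot(βl) = −jZ_0/tan(βl)

Z_in ≈ +j15.5 Ω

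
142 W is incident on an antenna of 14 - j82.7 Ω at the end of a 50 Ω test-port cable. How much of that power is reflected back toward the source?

|Γ| = |(-36 − j82.7)/(64 − j82.7)| = 0.863
|Γ|² = 0.744
P_refl = |Γ|²·P_inc = 106 W, P_del = (1 − |Γ|²)·P_inc = 36.4 W

P_reflected ≈ 106 W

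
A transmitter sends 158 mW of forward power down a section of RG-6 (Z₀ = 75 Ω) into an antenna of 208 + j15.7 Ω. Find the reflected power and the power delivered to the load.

|Γ| = |(133 + j15.7)/(283 + j15.7)| = 0.473
|Γ|² = 0.223
P_refl = |Γ|²·P_inc = 35.3 mW, P_del = (1 − |Γ|²)·P_inc = 123 mW

P_reflected ≈ 35.3 mW; P_delivered ≈ 123 mW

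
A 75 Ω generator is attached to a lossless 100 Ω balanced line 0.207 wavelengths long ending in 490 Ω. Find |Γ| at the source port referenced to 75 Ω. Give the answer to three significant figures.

|Γ| ≈ 0.591

βl = 2π × 0.207 = 74.5°
tan(βl) = 3.61
Z_in = Z_0·(Z_L + jZ_0·tanβl)/(Z_0 + jZ_L·tanβl) = 21.9 − j26.5 Ω
Γ_s = (Z_in − Z_s)/(Z_in + Z_s) = (-53.1 − j26.5)/(96.9 − j26.5), |Γ_s| = 0.591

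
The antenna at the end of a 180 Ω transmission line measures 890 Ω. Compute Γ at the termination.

Γ = 0.664

Γ = (Z_L − Z_0)/(Z_L + Z_0) = (890 − 180)/(890 + 180) = 710/1070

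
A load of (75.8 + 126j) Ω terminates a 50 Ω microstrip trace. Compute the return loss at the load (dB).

Γ = (25.8 + j126)/(125.8 + j126), |Γ| = 0.722
RL = −20·log₁₀|Γ| = −20·log₁₀(0.722)

RL ≈ 2.83 dB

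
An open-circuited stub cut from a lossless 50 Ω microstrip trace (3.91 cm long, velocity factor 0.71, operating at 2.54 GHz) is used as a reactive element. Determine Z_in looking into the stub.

λ = v/f = 0.71·c / 2.54 GHz = 0.0839 m
βl = 2π·l/λ = 2π × 0.466 = 168°
tan(βl) = -0.215
For an open-circuited stub, Z_in = −jZ_0·cot(βl) = −jZ_0/tan(βl)

Z_in ≈ +j232 Ω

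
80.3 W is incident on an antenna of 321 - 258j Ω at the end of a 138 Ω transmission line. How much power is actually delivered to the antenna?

P_delivered ≈ 51.3 W

|Γ| = |(183 − j258)/(459 − j258)| = 0.601
|Γ|² = 0.361
P_refl = |Γ|²·P_inc = 29 W, P_del = (1 − |Γ|²)·P_inc = 51.3 W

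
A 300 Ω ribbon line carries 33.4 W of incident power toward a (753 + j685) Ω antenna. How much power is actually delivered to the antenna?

P_delivered ≈ 19.1 W

|Γ| = |(453 + j685)/(1053 + j685)| = 0.654
|Γ|² = 0.427
P_refl = |Γ|²·P_inc = 14.3 W, P_del = (1 − |Γ|²)·P_inc = 19.1 W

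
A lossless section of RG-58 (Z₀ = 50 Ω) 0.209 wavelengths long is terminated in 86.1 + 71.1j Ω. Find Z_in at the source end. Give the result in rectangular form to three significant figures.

βl = 2π × 0.209 = 75.2°
tan(βl) = tan(75.2°) = 3.8
Z_in = Z_0·(Z_L + jZ_0·tanβl)/(Z_0 + jZ_L·tanβl)
     = 50·(86.1 + j261)/(-220 + j327)

Z_in ≈ 21.4 − j27.6 Ω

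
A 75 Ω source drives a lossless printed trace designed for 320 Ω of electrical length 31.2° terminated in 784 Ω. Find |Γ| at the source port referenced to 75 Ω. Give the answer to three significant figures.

tan(βl) = 0.606
Z_in = Z_0·(Z_L + jZ_0·tanβl)/(Z_0 + jZ_L·tanβl) = 335 − j303 Ω
Γ_s = (Z_in − Z_s)/(Z_in + Z_s) = (260 − j303)/(410 − j303), |Γ_s| = 0.783

|Γ| ≈ 0.783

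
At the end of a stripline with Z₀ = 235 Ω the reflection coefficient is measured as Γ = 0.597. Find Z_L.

Z_L ≈ 931 Ω

Z_L = Z_0·(1 + Γ)/(1 − Γ) = 235·(1.6)/(0.403)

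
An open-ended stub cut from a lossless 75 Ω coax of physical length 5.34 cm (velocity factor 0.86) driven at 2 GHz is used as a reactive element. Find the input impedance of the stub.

Z_in ≈ +j125 Ω

λ = v/f = 0.86·c / 2 GHz = 0.129 m
βl = 2π·l/λ = 2π × 0.414 = 149°
tan(βl) = -0.6
For an open-ended stub, Z_in = −jZ_0·cot(βl) = −jZ_0/tan(βl)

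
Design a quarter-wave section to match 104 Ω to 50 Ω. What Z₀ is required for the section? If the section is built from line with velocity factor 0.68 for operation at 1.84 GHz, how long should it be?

Z_qwt = √(Z_0·R_L) = √(50 × 104) = √5200
λ = 0.68·c/f = 0.111 m, so l = λ/4 = 0.0277 m

Z_qwt ≈ 72.1 Ω; length ≈ 2.77 cm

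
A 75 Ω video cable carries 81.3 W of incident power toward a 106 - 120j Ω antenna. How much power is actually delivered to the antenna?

|Γ| = |(31 − j120)/(181 − j120)| = 0.571
|Γ|² = 0.326
P_refl = |Γ|²·P_inc = 26.5 W, P_del = (1 − |Γ|²)·P_inc = 54.8 W

P_delivered ≈ 54.8 W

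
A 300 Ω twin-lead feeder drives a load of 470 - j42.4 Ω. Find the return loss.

Γ = (170 − j42.4)/(770 − j42.4), |Γ| = 0.227
RL = −20·log₁₀|Γ| = −20·log₁₀(0.227)

RL ≈ 12.9 dB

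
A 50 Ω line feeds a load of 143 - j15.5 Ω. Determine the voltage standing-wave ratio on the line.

VSWR ≈ 2.9

Γ = (Z_L − Z_0)/(Z_L + Z_0) = (93 − j15.5)/(193 − j15.5)
|Γ| = 94.3/194 = 0.487
VSWR = (1 + |Γ|)/(1 − |Γ|) = 1.49/0.513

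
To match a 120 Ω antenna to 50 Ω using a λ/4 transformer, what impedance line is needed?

Z_qwt ≈ 77.5 Ω

Z_qwt = √(Z_0·R_L) = √(50 × 120) = √6000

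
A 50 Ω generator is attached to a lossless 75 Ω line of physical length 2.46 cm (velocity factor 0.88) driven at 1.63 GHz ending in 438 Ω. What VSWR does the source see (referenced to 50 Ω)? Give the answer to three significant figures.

λ = v/f = 0.88·c / 1.63 GHz = 0.162 m
βl = 2π·l/λ = 2π × 0.152 = 54.7°
tan(βl) = 1.41
Z_in = Z_0·(Z_L + jZ_0·tanβl)/(Z_0 + jZ_L·tanβl) = 19 − j50.8 Ω
Γ_s = (Z_in − Z_s)/(Z_in + Z_s) = (-31 − j50.8)/(69 − j50.8), |Γ_s| = 0.695
VSWR = (1 + |Γ_s|)/(1 − |Γ_s|)

VSWR ≈ 5.55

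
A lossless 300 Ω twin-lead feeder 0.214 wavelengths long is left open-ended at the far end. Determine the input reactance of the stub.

X_in ≈ -69 Ω (capacitive)

βl = 2π × 0.214 = 77°
tan(βl) = 4.35
For an open-ended stub, Z_in = −jZ_0·cot(βl) = −jZ_0/tan(βl)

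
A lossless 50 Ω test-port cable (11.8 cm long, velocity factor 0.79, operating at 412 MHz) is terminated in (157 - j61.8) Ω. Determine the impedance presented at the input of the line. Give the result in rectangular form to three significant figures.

Z_in ≈ 14 − j7.7 Ω

λ = v/f = 0.79·c / 412 MHz = 0.575 m
βl = 2π·l/λ = 2π × 0.205 = 73.8°
tan(βl) = tan(73.8°) = 3.45
Z_in = Z_0·(Z_L + jZ_0·tanβl)/(Z_0 + jZ_L·tanβl)
     = 50·(157 + j111)/(263 + j542)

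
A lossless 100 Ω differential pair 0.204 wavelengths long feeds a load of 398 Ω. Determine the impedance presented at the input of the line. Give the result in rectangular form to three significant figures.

βl = 2π × 0.204 = 73.4°
tan(βl) = tan(73.4°) = 3.36
Z_in = Z_0·(Z_L + jZ_0·tanβl)/(Z_0 + jZ_L·tanβl)
     = 100·(398 + j336)/(100 + j1340)

Z_in ≈ 27.2 − j27.7 Ω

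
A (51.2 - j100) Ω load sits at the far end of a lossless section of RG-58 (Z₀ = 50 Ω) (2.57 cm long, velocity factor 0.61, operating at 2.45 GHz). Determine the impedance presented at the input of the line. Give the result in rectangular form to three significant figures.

λ = v/f = 0.61·c / 2.45 GHz = 0.0747 m
βl = 2π·l/λ = 2π × 0.344 = 124°
tan(βl) = tan(124°) = -1.49
Z_in = Z_0·(Z_L + jZ_0·tanβl)/(Z_0 + jZ_L·tanβl)
     = 50·(51.2 − j175)/(-99 − j76.3)

Z_in ≈ 26.4 + j67.8 Ω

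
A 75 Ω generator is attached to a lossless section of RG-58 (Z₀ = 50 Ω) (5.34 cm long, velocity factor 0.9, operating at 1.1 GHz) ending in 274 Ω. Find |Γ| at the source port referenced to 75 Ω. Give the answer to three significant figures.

|Γ| ≈ 0.779

λ = v/f = 0.9·c / 1.1 GHz = 0.245 m
βl = 2π·l/λ = 2π × 0.218 = 78.3°
tan(βl) = 4.84
Z_in = Z_0·(Z_L + jZ_0·tanβl)/(Z_0 + jZ_L·tanβl) = 9.5 − j9.98 Ω
Γ_s = (Z_in − Z_s)/(Z_in + Z_s) = (-65.5 − j9.98)/(84.5 − j9.98), |Γ_s| = 0.779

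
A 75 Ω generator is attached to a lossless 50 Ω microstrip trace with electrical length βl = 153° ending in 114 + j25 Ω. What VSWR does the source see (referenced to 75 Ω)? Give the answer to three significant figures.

tan(βl) = -0.51
Z_in = Z_0·(Z_L + jZ_0·tanβl)/(Z_0 + jZ_L·tanβl) = 49.1 + j45.1 Ω
Γ_s = (Z_in − Z_s)/(Z_in + Z_s) = (-25.9 + j45.1)/(124 + j45.1), |Γ_s| = 0.394
VSWR = (1 + |Γ_s|)/(1 − |Γ_s|)

VSWR ≈ 2.3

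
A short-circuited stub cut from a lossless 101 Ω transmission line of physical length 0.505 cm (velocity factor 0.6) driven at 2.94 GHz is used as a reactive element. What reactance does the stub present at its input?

λ = v/f = 0.6·c / 2.94 GHz = 0.0612 m
βl = 2π·l/λ = 2π × 0.0825 = 29.7°
tan(βl) = 0.57
For a short-circuited stub, Z_in = jZ_0·tan(βl)

X_in ≈ 57.6 Ω (inductive)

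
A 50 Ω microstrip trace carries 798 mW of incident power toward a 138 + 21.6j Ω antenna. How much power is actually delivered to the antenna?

P_delivered ≈ 615 mW

|Γ| = |(88 + j21.6)/(188 + j21.6)| = 0.479
|Γ|² = 0.229
P_refl = |Γ|²·P_inc = 183 mW, P_del = (1 − |Γ|²)·P_inc = 615 mW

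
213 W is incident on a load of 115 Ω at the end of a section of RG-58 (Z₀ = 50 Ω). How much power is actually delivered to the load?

P_delivered ≈ 180 W

Γ = (115 − 50)/(115 + 50) = 0.394
|Γ|² = 0.155
P_refl = |Γ|²·P_inc = 33.1 W, P_del = (1 − |Γ|²)·P_inc = 180 W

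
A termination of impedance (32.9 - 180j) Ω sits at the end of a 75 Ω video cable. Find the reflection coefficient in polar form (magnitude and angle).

Γ ≈ 0.881 ∠ -44.1°

Γ = (Z_L − Z_0)/(Z_L + Z_0) = (-42.1 − j180)/(107.9 − j180)
|Γ| = 185/210 = 0.881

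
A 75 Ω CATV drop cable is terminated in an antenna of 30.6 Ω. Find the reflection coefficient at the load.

Γ = (Z_L − Z_0)/(Z_L + Z_0) = (30.6 − 75)/(30.6 + 75) = -44.4/105.6

Γ = -0.42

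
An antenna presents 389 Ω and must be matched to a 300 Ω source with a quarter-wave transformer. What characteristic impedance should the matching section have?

Z_qwt ≈ 342 Ω

Z_qwt = √(Z_0·R_L) = √(300 × 389) = √116700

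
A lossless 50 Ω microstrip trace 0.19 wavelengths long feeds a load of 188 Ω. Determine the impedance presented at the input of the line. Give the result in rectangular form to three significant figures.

βl = 2π × 0.19 = 68.4°
tan(βl) = tan(68.4°) = 2.53
Z_in = Z_0·(Z_L + jZ_0·tanβl)/(Z_0 + jZ_L·tanβl)
     = 50·(188 + j126)/(50 + j475)

Z_in ≈ 15.2 − j18.2 Ω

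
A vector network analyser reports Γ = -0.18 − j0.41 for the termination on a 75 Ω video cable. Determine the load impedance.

Z_L = Z_0·(1 + Γ)/(1 − Γ) = 75·(0.82 − j0.41)/(1.18 + j0.41)

Z_L ≈ 38.4 − j39.4 Ω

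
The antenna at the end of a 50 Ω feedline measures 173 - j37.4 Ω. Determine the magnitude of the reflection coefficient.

Γ = (Z_L − Z_0)/(Z_L + Z_0) = (123 − j37.4)/(223 − j37.4)
|Γ| = 129/226

|Γ| ≈ 0.569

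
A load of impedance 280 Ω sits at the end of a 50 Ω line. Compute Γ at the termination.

Γ = (Z_L − Z_0)/(Z_L + Z_0) = (280 − 50)/(280 + 50) = 230/330

Γ = 0.697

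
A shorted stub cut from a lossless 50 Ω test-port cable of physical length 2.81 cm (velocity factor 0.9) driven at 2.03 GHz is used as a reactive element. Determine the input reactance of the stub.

λ = v/f = 0.9·c / 2.03 GHz = 0.133 m
βl = 2π·l/λ = 2π × 0.211 = 76.1°
tan(βl) = 4.03
For a shorted stub, Z_in = jZ_0·tan(βl)

X_in ≈ 201 Ω (inductive)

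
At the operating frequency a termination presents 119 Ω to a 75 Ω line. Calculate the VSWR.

VSWR ≈ 1.59

Γ = (119 − 75)/(119 + 75) = 0.227
VSWR = (1 + 0.227)/(1 − 0.227)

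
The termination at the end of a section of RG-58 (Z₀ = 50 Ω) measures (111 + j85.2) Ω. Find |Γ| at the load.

|Γ| ≈ 0.575

Γ = (Z_L − Z_0)/(Z_L + Z_0) = (61 + j85.2)/(161 + j85.2)
|Γ| = 105/182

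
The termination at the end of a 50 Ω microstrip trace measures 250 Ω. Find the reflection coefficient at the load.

Γ = (Z_L − Z_0)/(Z_L + Z_0) = (250 − 50)/(250 + 50) = 200/300

Γ = 0.667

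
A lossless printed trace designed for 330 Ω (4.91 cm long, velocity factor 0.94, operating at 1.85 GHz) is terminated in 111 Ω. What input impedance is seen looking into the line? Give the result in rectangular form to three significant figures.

λ = v/f = 0.94·c / 1.85 GHz = 0.152 m
βl = 2π·l/λ = 2π × 0.322 = 116°
tan(βl) = tan(116°) = -2.05
Z_in = Z_0·(Z_L + jZ_0·tanβl)/(Z_0 + jZ_L·tanβl)
     = 330·(111 − j678)/(330 − j228)

Z_in ≈ 392 − j407 Ω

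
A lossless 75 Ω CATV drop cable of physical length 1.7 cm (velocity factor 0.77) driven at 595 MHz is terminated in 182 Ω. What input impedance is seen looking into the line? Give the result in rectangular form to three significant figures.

λ = v/f = 0.77·c / 595 MHz = 0.388 m
βl = 2π·l/λ = 2π × 0.0438 = 15.8°
tan(βl) = tan(15.8°) = 0.282
Z_in = Z_0·(Z_L + jZ_0·tanβl)/(Z_0 + jZ_L·tanβl)
     = 75·(182 + j21.2)/(75 + j51.4)

Z_in ≈ 134 − j70.4 Ω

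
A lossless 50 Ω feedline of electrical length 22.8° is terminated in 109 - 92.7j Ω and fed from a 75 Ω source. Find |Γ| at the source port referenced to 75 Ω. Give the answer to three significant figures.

|Γ| ≈ 0.588

tan(βl) = 0.42
Z_in = Z_0·(Z_L + jZ_0·tanβl)/(Z_0 + jZ_L·tanβl) = 32 − j56.8 Ω
Γ_s = (Z_in − Z_s)/(Z_in + Z_s) = (-43 − j56.8)/(107 − j56.8), |Γ_s| = 0.588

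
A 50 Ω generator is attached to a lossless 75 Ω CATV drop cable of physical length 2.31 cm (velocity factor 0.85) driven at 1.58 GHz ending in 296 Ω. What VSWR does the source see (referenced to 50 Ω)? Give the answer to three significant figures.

VSWR ≈ 3.95

λ = v/f = 0.85·c / 1.58 GHz = 0.161 m
βl = 2π·l/λ = 2π × 0.143 = 51.5°
tan(βl) = 1.26
Z_in = Z_0·(Z_L + jZ_0·tanβl)/(Z_0 + jZ_L·tanβl) = 29.8 − j53.6 Ω
Γ_s = (Z_in − Z_s)/(Z_in + Z_s) = (-20.2 − j53.6)/(79.8 − j53.6), |Γ_s| = 0.596
VSWR = (1 + |Γ_s|)/(1 − |Γ_s|)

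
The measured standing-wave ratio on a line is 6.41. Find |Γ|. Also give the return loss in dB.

|Γ| ≈ 0.73; return loss ≈ 2.73 dB

|Γ| = (S − 1)/(S + 1) = (6.41 − 1)/(6.41 + 1) = 5.41/7.41
RL = −20·log₁₀|Γ| = −20·log₁₀(0.73)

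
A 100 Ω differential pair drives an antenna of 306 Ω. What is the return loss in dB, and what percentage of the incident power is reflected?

Γ = (306 − 100)/(306 + 100) = 0.507
RL = −20·log₁₀(0.507) = 5.89 dB
P_refl/P_inc = |Γ|² = 0.257

RL ≈ 5.89 dB; 25.7% of incident power reflected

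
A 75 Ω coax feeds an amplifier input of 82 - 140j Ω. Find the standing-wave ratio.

VSWR ≈ 4.99

Γ = (Z_L − Z_0)/(Z_L + Z_0) = (7 − j140)/(157 − j140)
|Γ| = 140/210 = 0.666
VSWR = (1 + |Γ|)/(1 − |Γ|) = 1.67/0.334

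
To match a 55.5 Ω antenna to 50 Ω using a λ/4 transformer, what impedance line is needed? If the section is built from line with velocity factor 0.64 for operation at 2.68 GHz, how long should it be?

Z_qwt = √(Z_0·R_L) = √(50 × 55.5) = √2775
λ = 0.64·c/f = 0.0716 m, so l = λ/4 = 0.0179 m

Z_qwt ≈ 52.7 Ω; length ≈ 1.79 cm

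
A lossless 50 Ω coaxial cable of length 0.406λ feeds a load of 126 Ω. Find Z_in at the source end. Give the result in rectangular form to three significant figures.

Z_in ≈ 47.4 + j46.5 Ω

βl = 2π × 0.406 = 146°
tan(βl) = tan(146°) = -0.67
Z_in = Z_0·(Z_L + jZ_0·tanβl)/(Z_0 + jZ_L·tanβl)
     = 50·(126 − j33.5)/(50 − j84.5)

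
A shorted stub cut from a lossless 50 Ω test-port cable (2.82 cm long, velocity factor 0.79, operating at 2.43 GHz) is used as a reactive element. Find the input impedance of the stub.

Z_in ≈ −j199 Ω

λ = v/f = 0.79·c / 2.43 GHz = 0.0975 m
βl = 2π·l/λ = 2π × 0.289 = 104°
tan(βl) = -3.98
For a shorted stub, Z_in = jZ_0·tan(βl)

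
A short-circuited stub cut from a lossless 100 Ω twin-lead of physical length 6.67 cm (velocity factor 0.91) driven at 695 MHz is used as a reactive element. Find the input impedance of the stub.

Z_in ≈ +j181 Ω

λ = v/f = 0.91·c / 695 MHz = 0.393 m
βl = 2π·l/λ = 2π × 0.17 = 61.1°
tan(βl) = 1.81
For a short-circuited stub, Z_in = jZ_0·tan(βl)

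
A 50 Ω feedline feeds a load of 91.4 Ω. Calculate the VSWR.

VSWR ≈ 1.83

Γ = (91.4 − 50)/(91.4 + 50) = 0.293
VSWR = (1 + 0.293)/(1 − 0.293)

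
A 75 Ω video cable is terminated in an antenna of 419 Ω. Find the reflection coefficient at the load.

Γ = 0.696

Γ = (Z_L − Z_0)/(Z_L + Z_0) = (419 − 75)/(419 + 75) = 344/494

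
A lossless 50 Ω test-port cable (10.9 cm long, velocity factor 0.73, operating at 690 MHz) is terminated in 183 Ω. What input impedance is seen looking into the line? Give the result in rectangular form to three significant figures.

λ = v/f = 0.73·c / 690 MHz = 0.317 m
βl = 2π·l/λ = 2π × 0.343 = 124°
tan(βl) = tan(124°) = -1.5
Z_in = Z_0·(Z_L + jZ_0·tanβl)/(Z_0 + jZ_L·tanβl)
     = 50·(183 − j75.2)/(50 − j275)

Z_in ≈ 19.1 + j29.8 Ω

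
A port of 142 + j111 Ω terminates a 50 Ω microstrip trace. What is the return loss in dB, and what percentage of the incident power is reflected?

Γ = (92 + j111)/(192 + j111), |Γ| = 0.65
RL = −20·log₁₀(0.65) = 3.74 dB
P_refl/P_inc = |Γ|² = 0.423

RL ≈ 3.74 dB; 42.3% of incident power reflected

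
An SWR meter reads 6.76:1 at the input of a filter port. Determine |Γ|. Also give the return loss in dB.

|Γ| ≈ 0.742; return loss ≈ 2.59 dB

|Γ| = (S − 1)/(S + 1) = (6.76 − 1)/(6.76 + 1) = 5.76/7.76
RL = −20·log₁₀|Γ| = −20·log₁₀(0.742)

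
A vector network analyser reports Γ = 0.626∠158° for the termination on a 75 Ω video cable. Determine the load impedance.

Z_L = Z_0·(1 + Γ)/(1 − Γ) = 75·(0.42 + j0.235)/(1.58 − j0.235)

Z_L ≈ 17.9 + j13.8 Ω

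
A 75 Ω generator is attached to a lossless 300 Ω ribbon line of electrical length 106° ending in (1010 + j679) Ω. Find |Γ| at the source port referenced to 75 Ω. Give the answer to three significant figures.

tan(βl) = -3.49
Z_in = Z_0·(Z_L + jZ_0·tanβl)/(Z_0 + jZ_L·tanβl) = 61.3 + j39.6 Ω
Γ_s = (Z_in − Z_s)/(Z_in + Z_s) = (-13.7 + j39.6)/(136 + j39.6), |Γ_s| = 0.295

|Γ| ≈ 0.295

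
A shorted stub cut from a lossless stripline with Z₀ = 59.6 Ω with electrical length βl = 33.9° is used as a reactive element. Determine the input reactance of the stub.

X_in ≈ 40 Ω (inductive)

tan(βl) = 0.672
For a shorted stub, Z_in = jZ_0·tan(βl)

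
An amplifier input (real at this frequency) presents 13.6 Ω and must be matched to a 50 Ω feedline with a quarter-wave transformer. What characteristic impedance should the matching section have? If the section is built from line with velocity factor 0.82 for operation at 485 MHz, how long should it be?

Z_qwt = √(Z_0·R_L) = √(50 × 13.6) = √680
λ = 0.82·c/f = 0.507 m, so l = λ/4 = 0.127 m

Z_qwt ≈ 26.1 Ω; length ≈ 12.7 cm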